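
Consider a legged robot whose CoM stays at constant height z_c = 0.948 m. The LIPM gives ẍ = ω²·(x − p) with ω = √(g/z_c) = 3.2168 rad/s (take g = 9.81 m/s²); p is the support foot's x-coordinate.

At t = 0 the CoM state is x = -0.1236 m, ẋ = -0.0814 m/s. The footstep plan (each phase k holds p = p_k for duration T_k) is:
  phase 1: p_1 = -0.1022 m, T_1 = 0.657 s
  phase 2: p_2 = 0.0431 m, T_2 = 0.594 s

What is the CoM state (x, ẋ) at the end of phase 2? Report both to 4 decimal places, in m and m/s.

x = -1.7649, ẋ = -5.7469

phase 1: p=-0.1022, T=0.657, ωT=2.113438, cosh=4.198733, sinh=4.077911; start (x,ẋ)=(-0.123600, -0.081400) → end (x,ẋ)=(-0.295243, -0.622498)
phase 2: p=0.0431, T=0.594, ωT=1.910779, cosh=3.453159, sinh=3.305194; start (x,ẋ)=(-0.295243, -0.622498) → end (x,ẋ)=(-1.764856, -5.746898)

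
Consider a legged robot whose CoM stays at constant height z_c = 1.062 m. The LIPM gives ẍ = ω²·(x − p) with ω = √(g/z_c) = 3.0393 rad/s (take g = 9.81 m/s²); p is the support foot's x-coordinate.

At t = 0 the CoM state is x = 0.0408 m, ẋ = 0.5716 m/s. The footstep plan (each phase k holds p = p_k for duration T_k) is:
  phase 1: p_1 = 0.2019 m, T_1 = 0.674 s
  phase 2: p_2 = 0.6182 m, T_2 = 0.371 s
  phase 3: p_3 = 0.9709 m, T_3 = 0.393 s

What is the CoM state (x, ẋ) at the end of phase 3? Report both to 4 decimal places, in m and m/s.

x = -0.7433, ẋ = -4.7478

phase 1: p=0.2019, T=0.674, ωT=2.048488, cosh=3.942548, sinh=3.813618; start (x,ẋ)=(0.040800, 0.571600) → end (x,ẋ)=(0.283981, 0.386294)
phase 2: p=0.6182, T=0.371, ωT=1.127580, cosh=1.705995, sinh=1.382180; start (x,ẋ)=(0.283981, 0.386294) → end (x,ẋ)=(0.223699, -0.744990)
phase 3: p=0.9709, T=0.393, ωT=1.194445, cosh=1.802298, sinh=1.499426; start (x,ẋ)=(0.223699, -0.744990) → end (x,ẋ)=(-0.743317, -4.747844)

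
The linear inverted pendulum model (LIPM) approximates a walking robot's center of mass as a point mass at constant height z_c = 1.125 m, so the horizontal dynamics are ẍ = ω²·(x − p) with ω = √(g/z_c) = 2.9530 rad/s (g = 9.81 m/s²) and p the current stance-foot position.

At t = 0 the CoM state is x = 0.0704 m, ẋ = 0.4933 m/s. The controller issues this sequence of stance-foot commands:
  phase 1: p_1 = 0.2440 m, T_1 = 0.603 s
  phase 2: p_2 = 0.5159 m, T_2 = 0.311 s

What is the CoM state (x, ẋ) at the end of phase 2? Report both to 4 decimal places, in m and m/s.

phase 1: p=0.2440, T=0.603, ωT=1.780659, cosh=3.051146, sinh=2.882619; start (x,ẋ)=(0.070400, 0.493300) → end (x,ẋ)=(0.195864, 0.027382)
phase 2: p=0.5159, T=0.311, ωT=0.918383, cosh=1.452200, sinh=1.053036; start (x,ẋ)=(0.195864, 0.027382) → end (x,ẋ)=(0.060908, -0.955425)

x = 0.0609, ẋ = -0.9554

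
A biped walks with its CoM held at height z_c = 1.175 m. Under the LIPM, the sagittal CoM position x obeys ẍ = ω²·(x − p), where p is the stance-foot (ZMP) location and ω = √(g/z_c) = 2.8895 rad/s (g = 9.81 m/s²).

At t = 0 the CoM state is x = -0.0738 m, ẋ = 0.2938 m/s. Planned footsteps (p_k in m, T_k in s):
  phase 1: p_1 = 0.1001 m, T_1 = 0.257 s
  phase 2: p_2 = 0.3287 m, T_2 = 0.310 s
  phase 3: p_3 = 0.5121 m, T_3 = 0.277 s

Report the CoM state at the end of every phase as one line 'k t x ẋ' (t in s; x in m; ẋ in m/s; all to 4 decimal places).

phase 1: p=0.1001, T=0.257, ωT=0.742602, cosh=1.288635, sinh=0.812760; start (x,ẋ)=(-0.073800, 0.293800) → end (x,ẋ)=(-0.041353, -0.029798)
phase 2: p=0.3287, T=0.310, ωT=0.895745, cosh=1.428732, sinh=1.020428; start (x,ẋ)=(-0.041353, -0.029798) → end (x,ẋ)=(-0.210530, -1.133686)
phase 3: p=0.5121, T=0.277, ωT=0.800392, cosh=1.337783, sinh=0.888630; start (x,ẋ)=(-0.210530, -1.133686) → end (x,ẋ)=(-0.803273, -3.372120)

1 0.2570 -0.0414 -0.0298
2 0.5670 -0.2105 -1.1337
3 0.8440 -0.8033 -3.3721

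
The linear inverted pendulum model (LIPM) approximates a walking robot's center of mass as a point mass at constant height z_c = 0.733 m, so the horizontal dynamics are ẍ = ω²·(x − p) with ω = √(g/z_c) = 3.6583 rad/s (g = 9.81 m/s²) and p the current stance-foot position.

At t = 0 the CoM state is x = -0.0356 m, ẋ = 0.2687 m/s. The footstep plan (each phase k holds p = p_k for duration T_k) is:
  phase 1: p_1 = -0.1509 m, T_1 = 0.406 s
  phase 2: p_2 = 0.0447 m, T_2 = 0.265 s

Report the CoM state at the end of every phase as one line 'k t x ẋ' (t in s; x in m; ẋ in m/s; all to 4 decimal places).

1 0.4060 0.2706 1.5073
2 0.6710 0.8504 3.2057

phase 1: p=-0.1509, T=0.406, ωT=1.485270, cosh=2.321299, sinh=2.094858; start (x,ẋ)=(-0.035600, 0.268700) → end (x,ẋ)=(0.270612, 1.507348)
phase 2: p=0.0447, T=0.265, ωT=0.969450, cosh=1.507892, sinh=1.128600; start (x,ẋ)=(0.270612, 1.507348) → end (x,ẋ)=(0.850374, 3.205654)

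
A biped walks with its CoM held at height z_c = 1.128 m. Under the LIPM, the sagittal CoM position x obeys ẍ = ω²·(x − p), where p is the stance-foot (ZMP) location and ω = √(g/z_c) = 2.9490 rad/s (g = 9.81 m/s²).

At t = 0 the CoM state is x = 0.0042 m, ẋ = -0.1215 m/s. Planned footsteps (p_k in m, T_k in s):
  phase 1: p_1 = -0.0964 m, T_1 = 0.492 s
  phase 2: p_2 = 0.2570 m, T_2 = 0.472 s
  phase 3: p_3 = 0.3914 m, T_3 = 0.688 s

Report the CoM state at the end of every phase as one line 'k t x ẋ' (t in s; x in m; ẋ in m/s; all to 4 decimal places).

1 0.4920 0.0469 0.3247
2 0.9640 0.0162 -0.4754
3 1.6520 -1.6627 -5.9744

phase 1: p=-0.0964, T=0.492, ωT=1.450908, cosh=2.250672, sinh=2.016315; start (x,ẋ)=(0.004200, -0.121500) → end (x,ẋ)=(0.046945, 0.324722)
phase 2: p=0.2570, T=0.472, ωT=1.391928, cosh=2.135597, sinh=1.887001; start (x,ẋ)=(0.046945, 0.324722) → end (x,ẋ)=(0.016189, -0.475433)
phase 3: p=0.3914, T=0.688, ωT=2.028912, cosh=3.868643, sinh=3.737164; start (x,ẋ)=(0.016189, -0.475433) → end (x,ẋ)=(-1.662657, -5.974441)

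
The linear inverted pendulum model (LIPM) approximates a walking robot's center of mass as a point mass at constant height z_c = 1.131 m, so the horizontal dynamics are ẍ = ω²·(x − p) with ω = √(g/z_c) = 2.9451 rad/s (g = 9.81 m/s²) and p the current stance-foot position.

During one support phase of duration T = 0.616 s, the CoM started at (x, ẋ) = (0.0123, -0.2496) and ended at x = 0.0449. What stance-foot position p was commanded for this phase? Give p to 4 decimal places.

p = -0.1206

ωT = 2.9451·0.616 = 1.814182; cosh(ωT) = 3.149512, sinh(ωT) = 2.986541
x(T) = p + (x₀−p)·cosh(ωT) + (ẋ₀/ω)·sinh(ωT) ⇒ p·(1 − cosh) = x(T) − x₀·cosh − (ẋ₀/ω)·sinh
numerator   = 0.0449 − (0.0123)·3.149512 − (-0.2496/2.9451)·2.986541 = 0.259273
denominator = 1 − 3.149512 = -2.149512
p = 0.259273 / -2.149512 = -0.1206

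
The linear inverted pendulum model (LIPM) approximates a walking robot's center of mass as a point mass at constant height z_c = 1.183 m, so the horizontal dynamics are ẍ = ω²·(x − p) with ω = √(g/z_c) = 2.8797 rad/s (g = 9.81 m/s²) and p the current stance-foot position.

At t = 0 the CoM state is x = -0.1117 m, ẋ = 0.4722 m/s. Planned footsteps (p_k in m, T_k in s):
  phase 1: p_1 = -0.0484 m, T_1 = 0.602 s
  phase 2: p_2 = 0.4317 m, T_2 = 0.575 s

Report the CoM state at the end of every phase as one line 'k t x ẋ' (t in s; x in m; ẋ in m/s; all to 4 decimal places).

phase 1: p=-0.0484, T=0.602, ωT=1.733579, cosh=2.918766, sinh=2.742115; start (x,ẋ)=(-0.111700, 0.472200) → end (x,ẋ)=(0.216482, 0.878395)
phase 2: p=0.4317, T=0.575, ωT=1.655828, cosh=2.714173, sinh=2.523239; start (x,ẋ)=(0.216482, 0.878395) → end (x,ẋ)=(0.617223, 0.820301)

1 0.6020 0.2165 0.8784
2 1.1770 0.6172 0.8203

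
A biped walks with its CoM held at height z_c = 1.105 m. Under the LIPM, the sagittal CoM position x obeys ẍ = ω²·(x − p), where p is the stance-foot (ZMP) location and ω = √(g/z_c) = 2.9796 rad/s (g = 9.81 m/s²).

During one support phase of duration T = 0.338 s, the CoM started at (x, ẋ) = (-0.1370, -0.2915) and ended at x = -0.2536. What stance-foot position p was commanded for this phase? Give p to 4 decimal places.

ωT = 2.9796·0.338 = 1.007105; cosh(ωT) = 1.551469, sinh(ωT) = 1.186194
x(T) = p + (x₀−p)·cosh(ωT) + (ẋ₀/ω)·sinh(ωT) ⇒ p·(1 − cosh) = x(T) − x₀·cosh − (ẋ₀/ω)·sinh
numerator   = -0.2536 − (-0.1370)·1.551469 − (-0.2915/2.9796)·1.186194 = 0.074999
denominator = 1 − 1.551469 = -0.551469
p = 0.074999 / -0.551469 = -0.1360

p = -0.1360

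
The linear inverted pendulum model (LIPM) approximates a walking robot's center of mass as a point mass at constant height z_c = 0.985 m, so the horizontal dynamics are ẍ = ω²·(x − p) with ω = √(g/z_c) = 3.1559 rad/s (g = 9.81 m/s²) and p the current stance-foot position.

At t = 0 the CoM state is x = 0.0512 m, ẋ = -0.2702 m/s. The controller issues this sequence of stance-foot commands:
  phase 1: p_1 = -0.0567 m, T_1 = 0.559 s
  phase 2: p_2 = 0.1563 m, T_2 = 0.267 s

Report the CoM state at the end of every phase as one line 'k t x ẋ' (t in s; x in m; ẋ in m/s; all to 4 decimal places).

phase 1: p=-0.0567, T=0.559, ωT=1.764148, cosh=3.003965, sinh=2.832633; start (x,ẋ)=(0.051200, -0.270200) → end (x,ẋ)=(0.024905, 0.152901)
phase 2: p=0.1563, T=0.267, ωT=0.842625, cosh=1.376517, sinh=0.945939; start (x,ẋ)=(0.024905, 0.152901) → end (x,ẋ)=(0.021263, -0.181780)

1 0.5590 0.0249 0.1529
2 0.8260 0.0213 -0.1818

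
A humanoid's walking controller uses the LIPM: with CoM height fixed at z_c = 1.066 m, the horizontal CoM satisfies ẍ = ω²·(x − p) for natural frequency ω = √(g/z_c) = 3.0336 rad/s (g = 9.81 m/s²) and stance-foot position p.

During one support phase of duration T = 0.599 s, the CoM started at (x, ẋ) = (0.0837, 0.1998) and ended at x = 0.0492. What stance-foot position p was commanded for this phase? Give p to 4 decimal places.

p = 0.1911

ωT = 3.0336·0.599 = 1.817126; cosh(ωT) = 3.158320, sinh(ωT) = 2.995828
x(T) = p + (x₀−p)·cosh(ωT) + (ẋ₀/ω)·sinh(ωT) ⇒ p·(1 − cosh) = x(T) − x₀·cosh − (ẋ₀/ω)·sinh
numerator   = 0.0492 − (0.0837)·3.158320 − (0.1998/3.0336)·2.995828 = -0.412464
denominator = 1 − 3.158320 = -2.158320
p = -0.412464 / -2.158320 = 0.1911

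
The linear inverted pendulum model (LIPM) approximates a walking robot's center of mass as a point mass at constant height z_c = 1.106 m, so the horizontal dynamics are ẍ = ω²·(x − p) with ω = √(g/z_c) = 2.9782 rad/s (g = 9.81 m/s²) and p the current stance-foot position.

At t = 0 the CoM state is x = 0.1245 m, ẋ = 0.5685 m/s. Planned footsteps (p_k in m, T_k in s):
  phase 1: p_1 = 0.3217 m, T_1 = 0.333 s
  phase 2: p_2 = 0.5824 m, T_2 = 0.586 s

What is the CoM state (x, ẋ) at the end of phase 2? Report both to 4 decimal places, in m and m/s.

x = -0.2482, ẋ = -2.2633

phase 1: p=0.3217, T=0.333, ωT=0.991741, cosh=1.533427, sinh=1.162496; start (x,ẋ)=(0.124500, 0.568500) → end (x,ẋ)=(0.241214, 0.189018)
phase 2: p=0.5824, T=0.586, ωT=1.745225, cosh=2.950898, sinh=2.776293; start (x,ẋ)=(0.241214, 0.189018) → end (x,ẋ)=(-0.248202, -2.263276)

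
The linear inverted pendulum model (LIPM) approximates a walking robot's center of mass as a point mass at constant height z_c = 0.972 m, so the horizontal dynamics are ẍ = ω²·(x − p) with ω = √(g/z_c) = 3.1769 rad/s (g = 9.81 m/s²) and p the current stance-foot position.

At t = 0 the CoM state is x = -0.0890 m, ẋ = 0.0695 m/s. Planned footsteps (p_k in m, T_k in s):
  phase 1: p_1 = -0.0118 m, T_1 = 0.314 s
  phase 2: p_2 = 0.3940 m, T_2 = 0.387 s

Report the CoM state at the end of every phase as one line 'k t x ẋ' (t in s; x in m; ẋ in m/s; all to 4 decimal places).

1 0.3140 -0.1051 -0.1803
2 0.7010 -0.6210 -2.8134

phase 1: p=-0.0118, T=0.314, ωT=0.997547, cosh=1.540202, sinh=1.171419; start (x,ẋ)=(-0.089000, 0.069500) → end (x,ẋ)=(-0.105077, -0.180254)
phase 2: p=0.3940, T=0.387, ωT=1.229460, cosh=1.855917, sinh=1.563467; start (x,ẋ)=(-0.105077, -0.180254) → end (x,ẋ)=(-0.620955, -2.813440)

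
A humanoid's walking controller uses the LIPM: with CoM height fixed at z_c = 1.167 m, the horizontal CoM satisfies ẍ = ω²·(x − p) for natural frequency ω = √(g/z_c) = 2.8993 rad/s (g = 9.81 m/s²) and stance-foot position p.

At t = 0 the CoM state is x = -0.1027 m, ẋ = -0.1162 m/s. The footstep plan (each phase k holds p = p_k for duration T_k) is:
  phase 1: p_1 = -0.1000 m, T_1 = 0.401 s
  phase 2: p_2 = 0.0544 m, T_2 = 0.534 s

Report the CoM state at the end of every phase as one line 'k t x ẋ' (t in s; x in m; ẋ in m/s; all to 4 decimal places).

phase 1: p=-0.1000, T=0.401, ωT=1.162619, cosh=1.755483, sinh=1.442817; start (x,ẋ)=(-0.102700, -0.116200) → end (x,ẋ)=(-0.162566, -0.215282)
phase 2: p=0.0544, T=0.534, ωT=1.548226, cosh=2.457873, sinh=2.245248; start (x,ẋ)=(-0.162566, -0.215282) → end (x,ẋ)=(-0.645591, -1.941506)

1 0.4010 -0.1626 -0.2153
2 0.9350 -0.6456 -1.9415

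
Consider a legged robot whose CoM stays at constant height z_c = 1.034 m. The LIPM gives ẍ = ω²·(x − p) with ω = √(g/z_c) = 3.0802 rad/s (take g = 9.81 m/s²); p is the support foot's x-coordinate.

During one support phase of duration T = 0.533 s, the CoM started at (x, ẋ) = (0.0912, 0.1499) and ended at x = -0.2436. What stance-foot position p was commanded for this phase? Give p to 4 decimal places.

ωT = 3.0802·0.533 = 1.641747; cosh(ωT) = 2.678911, sinh(ωT) = 2.485270
x(T) = p + (x₀−p)·cosh(ωT) + (ẋ₀/ω)·sinh(ωT) ⇒ p·(1 − cosh) = x(T) − x₀·cosh − (ẋ₀/ω)·sinh
numerator   = -0.2436 − (0.0912)·2.678911 − (0.1499/3.0802)·2.485270 = -0.608864
denominator = 1 − 2.678911 = -1.678911
p = -0.608864 / -1.678911 = 0.3627

p = 0.3627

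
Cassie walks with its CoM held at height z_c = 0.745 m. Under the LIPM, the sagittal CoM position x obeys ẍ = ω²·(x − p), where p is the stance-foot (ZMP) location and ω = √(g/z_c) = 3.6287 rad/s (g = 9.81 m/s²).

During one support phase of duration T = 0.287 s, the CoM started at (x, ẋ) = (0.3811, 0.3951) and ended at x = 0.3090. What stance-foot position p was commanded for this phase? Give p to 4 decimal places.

ωT = 3.6287·0.287 = 1.041437; cosh(ωT) = 1.593116, sinh(ωT) = 1.240169
x(T) = p + (x₀−p)·cosh(ωT) + (ẋ₀/ω)·sinh(ωT) ⇒ p·(1 − cosh) = x(T) − x₀·cosh − (ẋ₀/ω)·sinh
numerator   = 0.3090 − (0.3811)·1.593116 − (0.3951/3.6287)·1.240169 = -0.433169
denominator = 1 − 1.593116 = -0.593116
p = -0.433169 / -0.593116 = 0.7303

p = 0.7303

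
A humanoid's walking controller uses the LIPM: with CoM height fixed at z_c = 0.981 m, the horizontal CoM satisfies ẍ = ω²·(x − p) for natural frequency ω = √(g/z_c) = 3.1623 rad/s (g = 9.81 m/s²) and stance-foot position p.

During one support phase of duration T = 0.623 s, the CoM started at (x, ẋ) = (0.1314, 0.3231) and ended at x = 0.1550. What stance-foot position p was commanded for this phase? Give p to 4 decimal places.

p = 0.2578

ωT = 3.1623·0.623 = 1.970113; cosh(ωT) = 3.655464, sinh(ωT) = 3.516022
x(T) = p + (x₀−p)·cosh(ωT) + (ẋ₀/ω)·sinh(ωT) ⇒ p·(1 − cosh) = x(T) − x₀·cosh − (ẋ₀/ω)·sinh
numerator   = 0.1550 − (0.1314)·3.655464 − (0.3231/3.1623)·3.516022 = -0.684569
denominator = 1 − 3.655464 = -2.655464
p = -0.684569 / -2.655464 = 0.2578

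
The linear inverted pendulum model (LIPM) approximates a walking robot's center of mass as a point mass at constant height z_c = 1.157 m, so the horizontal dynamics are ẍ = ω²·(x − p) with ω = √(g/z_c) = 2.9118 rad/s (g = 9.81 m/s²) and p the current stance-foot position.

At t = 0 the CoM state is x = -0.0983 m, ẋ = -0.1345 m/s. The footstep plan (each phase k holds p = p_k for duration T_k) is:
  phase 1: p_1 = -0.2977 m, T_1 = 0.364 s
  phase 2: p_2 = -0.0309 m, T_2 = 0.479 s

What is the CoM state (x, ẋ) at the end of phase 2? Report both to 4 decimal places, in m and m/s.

phase 1: p=-0.2977, T=0.364, ωT=1.059895, cosh=1.616280, sinh=1.269788; start (x,ẋ)=(-0.098300, -0.134500) → end (x,ẋ)=(-0.034067, 0.519866)
phase 2: p=-0.0309, T=0.479, ωT=1.394752, cosh=2.140935, sinh=1.893040; start (x,ẋ)=(-0.034067, 0.519866) → end (x,ẋ)=(0.300299, 1.095542)

x = 0.3003, ẋ = 1.0955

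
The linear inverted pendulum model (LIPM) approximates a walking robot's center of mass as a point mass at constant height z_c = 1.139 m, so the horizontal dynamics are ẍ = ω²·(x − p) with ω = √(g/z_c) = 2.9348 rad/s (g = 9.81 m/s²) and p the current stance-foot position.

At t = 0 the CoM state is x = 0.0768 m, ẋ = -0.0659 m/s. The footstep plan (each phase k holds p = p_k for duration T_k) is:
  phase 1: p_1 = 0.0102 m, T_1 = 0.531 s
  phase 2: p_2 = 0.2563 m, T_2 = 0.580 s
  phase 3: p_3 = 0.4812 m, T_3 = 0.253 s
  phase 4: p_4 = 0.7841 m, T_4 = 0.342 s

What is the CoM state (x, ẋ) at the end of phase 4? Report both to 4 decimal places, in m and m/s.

x = -0.9243, ẋ = -4.5516

phase 1: p=0.0102, T=0.531, ωT=1.558379, cosh=2.480795, sinh=2.270318; start (x,ẋ)=(0.076800, -0.065900) → end (x,ẋ)=(0.124442, 0.280267)
phase 2: p=0.2563, T=0.580, ωT=1.702184, cosh=2.834100, sinh=2.651815; start (x,ẋ)=(0.124442, 0.280267) → end (x,ẋ)=(0.135843, -0.231890)
phase 3: p=0.4812, T=0.253, ωT=0.742504, cosh=1.288556, sinh=0.812635; start (x,ẋ)=(0.135843, -0.231890) → end (x,ẋ)=(-0.028022, -1.122454)
phase 4: p=0.7841, T=0.342, ωT=1.003702, cosh=1.547441, sinh=1.180921; start (x,ẋ)=(-0.028022, -1.122454) → end (x,ẋ)=(-0.924270, -4.551557)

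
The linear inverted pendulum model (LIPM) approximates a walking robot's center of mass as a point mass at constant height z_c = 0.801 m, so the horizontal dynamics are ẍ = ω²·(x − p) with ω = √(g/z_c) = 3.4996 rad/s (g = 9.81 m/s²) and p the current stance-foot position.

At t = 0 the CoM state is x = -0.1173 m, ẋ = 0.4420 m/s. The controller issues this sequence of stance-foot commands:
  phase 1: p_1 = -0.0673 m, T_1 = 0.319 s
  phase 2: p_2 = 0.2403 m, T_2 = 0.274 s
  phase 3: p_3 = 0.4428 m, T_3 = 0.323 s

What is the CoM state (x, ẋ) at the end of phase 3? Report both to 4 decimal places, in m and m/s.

phase 1: p=-0.0673, T=0.319, ωT=1.116372, cosh=1.690611, sinh=1.363145; start (x,ẋ)=(-0.117300, 0.442000) → end (x,ẋ)=(0.020335, 0.508727)
phase 2: p=0.2403, T=0.274, ωT=0.958890, cosh=1.496059, sinh=1.112741; start (x,ẋ)=(0.020335, 0.508727) → end (x,ẋ)=(0.072975, -0.095491)
phase 3: p=0.4428, T=0.323, ωT=1.130371, cosh=1.709859, sinh=1.386946; start (x,ẋ)=(0.072975, -0.095491) → end (x,ẋ)=(-0.227393, -1.958315)

x = -0.2274, ẋ = -1.9583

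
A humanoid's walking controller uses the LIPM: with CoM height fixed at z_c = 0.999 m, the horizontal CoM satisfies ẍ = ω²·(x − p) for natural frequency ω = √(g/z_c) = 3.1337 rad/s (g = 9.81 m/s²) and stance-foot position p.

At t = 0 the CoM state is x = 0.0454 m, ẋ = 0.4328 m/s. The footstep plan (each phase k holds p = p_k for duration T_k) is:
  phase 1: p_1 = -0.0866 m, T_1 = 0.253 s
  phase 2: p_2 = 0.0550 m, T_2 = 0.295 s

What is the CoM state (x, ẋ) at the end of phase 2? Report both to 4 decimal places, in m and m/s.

x = 0.6001, ẋ = 1.8876

phase 1: p=-0.0866, T=0.253, ωT=0.792826, cosh=1.331098, sinh=0.878534; start (x,ẋ)=(0.045400, 0.432800) → end (x,ẋ)=(0.210441, 0.939504)
phase 2: p=0.0550, T=0.295, ωT=0.924442, cosh=1.458607, sinh=1.061854; start (x,ẋ)=(0.210441, 0.939504) → end (x,ẋ)=(0.600077, 1.887599)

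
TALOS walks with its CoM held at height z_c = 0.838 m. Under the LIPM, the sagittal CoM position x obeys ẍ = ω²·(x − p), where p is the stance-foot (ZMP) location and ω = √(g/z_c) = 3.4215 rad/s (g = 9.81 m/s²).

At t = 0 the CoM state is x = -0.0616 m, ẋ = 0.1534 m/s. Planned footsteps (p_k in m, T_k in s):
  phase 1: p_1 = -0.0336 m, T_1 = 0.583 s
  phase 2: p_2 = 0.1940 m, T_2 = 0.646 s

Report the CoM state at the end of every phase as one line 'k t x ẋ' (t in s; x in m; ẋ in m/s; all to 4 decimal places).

phase 1: p=-0.0336, T=0.583, ωT=1.994734, cosh=3.743151, sinh=3.607101; start (x,ẋ)=(-0.061600, 0.153400) → end (x,ẋ)=(0.023313, 0.228632)
phase 2: p=0.1940, T=0.646, ωT=2.210289, cosh=4.614010, sinh=4.504341; start (x,ẋ)=(0.023313, 0.228632) → end (x,ẋ)=(-0.292562, -1.575650)

1 0.5830 0.0233 0.2286
2 1.2290 -0.2926 -1.5757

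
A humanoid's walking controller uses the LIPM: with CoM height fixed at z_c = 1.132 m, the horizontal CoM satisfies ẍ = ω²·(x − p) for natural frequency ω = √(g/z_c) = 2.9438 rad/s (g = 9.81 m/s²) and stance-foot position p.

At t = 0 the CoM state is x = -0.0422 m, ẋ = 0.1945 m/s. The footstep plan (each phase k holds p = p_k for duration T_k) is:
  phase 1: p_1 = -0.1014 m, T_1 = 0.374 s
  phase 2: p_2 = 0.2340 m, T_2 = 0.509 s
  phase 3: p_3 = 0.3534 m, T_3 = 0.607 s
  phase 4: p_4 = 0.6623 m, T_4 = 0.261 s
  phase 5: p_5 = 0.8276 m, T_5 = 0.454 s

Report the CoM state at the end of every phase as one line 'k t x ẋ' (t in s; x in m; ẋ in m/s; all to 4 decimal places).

phase 1: p=-0.1014, T=0.374, ωT=1.100981, cosh=1.669830, sinh=1.337285; start (x,ẋ)=(-0.042200, 0.194500) → end (x,ẋ)=(0.085810, 0.557835)
phase 2: p=0.2340, T=0.509, ωT=1.498394, cosh=2.348993, sinh=2.125505; start (x,ẋ)=(0.085810, 0.557835) → end (x,ẋ)=(0.288674, 0.383115)
phase 3: p=0.3534, T=0.607, ωT=1.786887, cosh=3.069157, sinh=2.901677; start (x,ẋ)=(0.288674, 0.383115) → end (x,ẋ)=(0.532379, 0.622953)
phase 4: p=0.6623, T=0.261, ωT=0.768332, cosh=1.309976, sinh=0.846190; start (x,ẋ)=(0.532379, 0.622953) → end (x,ẋ)=(0.671173, 0.492418)
phase 5: p=0.8276, T=0.454, ωT=1.336485, cosh=2.034206, sinh=1.771438; start (x,ẋ)=(0.671173, 0.492418) → end (x,ẋ)=(0.805709, 0.185950)

1 0.3740 0.0858 0.5578
2 0.8830 0.2887 0.3831
3 1.4900 0.5324 0.6230
4 1.7510 0.6712 0.4924
5 2.2050 0.8057 0.1859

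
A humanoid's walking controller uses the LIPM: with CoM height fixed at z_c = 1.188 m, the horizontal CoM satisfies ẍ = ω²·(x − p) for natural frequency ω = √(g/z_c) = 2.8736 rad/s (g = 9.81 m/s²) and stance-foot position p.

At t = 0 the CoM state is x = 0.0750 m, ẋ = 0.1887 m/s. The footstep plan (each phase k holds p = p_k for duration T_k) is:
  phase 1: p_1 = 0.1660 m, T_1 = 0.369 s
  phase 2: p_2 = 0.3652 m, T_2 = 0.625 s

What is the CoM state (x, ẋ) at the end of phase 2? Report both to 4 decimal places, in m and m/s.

phase 1: p=0.1660, T=0.369, ωT=1.060358, cosh=1.616869, sinh=1.270537; start (x,ẋ)=(0.075000, 0.188700) → end (x,ẋ)=(0.102297, -0.027139)
phase 2: p=0.3652, T=0.625, ωT=1.796000, cosh=3.095729, sinh=2.929768; start (x,ẋ)=(0.102297, -0.027139) → end (x,ẋ)=(-0.476346, -2.297391)

x = -0.4763, ẋ = -2.2974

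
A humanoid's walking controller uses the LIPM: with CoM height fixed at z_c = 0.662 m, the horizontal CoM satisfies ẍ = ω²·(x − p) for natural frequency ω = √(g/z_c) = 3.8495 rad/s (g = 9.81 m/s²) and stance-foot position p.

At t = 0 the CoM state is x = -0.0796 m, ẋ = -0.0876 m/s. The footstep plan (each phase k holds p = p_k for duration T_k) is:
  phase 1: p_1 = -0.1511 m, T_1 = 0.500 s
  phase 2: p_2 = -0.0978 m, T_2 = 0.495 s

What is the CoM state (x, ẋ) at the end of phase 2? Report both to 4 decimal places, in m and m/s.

x = 0.8430, ẋ = 3.6443

phase 1: p=-0.1511, T=0.500, ωT=1.924750, cosh=3.499674, sinh=3.353761; start (x,ẋ)=(-0.079600, -0.087600) → end (x,ẋ)=(0.022808, 0.616515)
phase 2: p=-0.0978, T=0.495, ωT=1.905502, cosh=3.435766, sinh=3.287019; start (x,ẋ)=(0.022808, 0.616515) → end (x,ẋ)=(0.843012, 3.644299)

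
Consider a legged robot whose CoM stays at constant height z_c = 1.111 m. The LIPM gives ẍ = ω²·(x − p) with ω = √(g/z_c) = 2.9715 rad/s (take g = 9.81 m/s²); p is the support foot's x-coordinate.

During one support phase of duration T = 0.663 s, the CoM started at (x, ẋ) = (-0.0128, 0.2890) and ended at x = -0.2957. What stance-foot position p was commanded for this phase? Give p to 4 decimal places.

p = 0.2225

ωT = 2.9715·0.663 = 1.970104; cosh(ωT) = 3.655434, sinh(ωT) = 3.515992
x(T) = p + (x₀−p)·cosh(ωT) + (ẋ₀/ω)·sinh(ωT) ⇒ p·(1 − cosh) = x(T) − x₀·cosh − (ẋ₀/ω)·sinh
numerator   = -0.2957 − (-0.0128)·3.655434 − (0.2890/2.9715)·3.515992 = -0.590866
denominator = 1 − 3.655434 = -2.655434
p = -0.590866 / -2.655434 = 0.2225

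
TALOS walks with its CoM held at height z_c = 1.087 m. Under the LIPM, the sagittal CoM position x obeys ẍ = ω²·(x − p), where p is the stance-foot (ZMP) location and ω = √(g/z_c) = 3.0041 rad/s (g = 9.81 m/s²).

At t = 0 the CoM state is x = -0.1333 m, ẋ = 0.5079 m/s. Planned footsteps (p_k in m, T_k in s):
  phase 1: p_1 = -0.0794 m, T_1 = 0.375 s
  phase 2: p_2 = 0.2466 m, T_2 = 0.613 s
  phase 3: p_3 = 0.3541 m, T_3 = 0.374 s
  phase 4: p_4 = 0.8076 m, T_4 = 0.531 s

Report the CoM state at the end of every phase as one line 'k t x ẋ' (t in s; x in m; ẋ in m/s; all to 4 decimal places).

phase 1: p=-0.0794, T=0.375, ωT=1.126537, cosh=1.704555, sinh=1.380401; start (x,ẋ)=(-0.133300, 0.507900) → end (x,ẋ)=(0.062107, 0.642228)
phase 2: p=0.2466, T=0.613, ωT=1.841513, cosh=3.232326, sinh=3.073748; start (x,ẋ)=(0.062107, 0.642228) → end (x,ẋ)=(0.307377, 0.372313)
phase 3: p=0.3541, T=0.374, ωT=1.123533, cosh=1.700416, sinh=1.375287; start (x,ẋ)=(0.307377, 0.372313) → end (x,ẋ)=(0.445098, 0.440052)
phase 4: p=0.8076, T=0.531, ωT=1.595177, cosh=2.566037, sinh=2.363165; start (x,ẋ)=(0.445098, 0.440052) → end (x,ẋ)=(0.223571, -1.444280)

1 0.3750 0.0621 0.6422
2 0.9880 0.3074 0.3723
3 1.3620 0.4451 0.4401
4 1.8930 0.2236 -1.4443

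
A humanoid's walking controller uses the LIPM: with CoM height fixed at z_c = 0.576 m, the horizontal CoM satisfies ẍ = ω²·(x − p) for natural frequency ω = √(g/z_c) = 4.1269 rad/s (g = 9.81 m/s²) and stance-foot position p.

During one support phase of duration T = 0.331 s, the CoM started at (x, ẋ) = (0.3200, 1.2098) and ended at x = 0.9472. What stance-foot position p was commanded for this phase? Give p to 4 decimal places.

p = 0.2372

ωT = 4.1269·0.331 = 1.366004; cosh(ωT) = 2.087390, sinh(ωT) = 1.832266
x(T) = p + (x₀−p)·cosh(ωT) + (ẋ₀/ω)·sinh(ωT) ⇒ p·(1 − cosh) = x(T) − x₀·cosh − (ẋ₀/ω)·sinh
numerator   = 0.9472 − (0.3200)·2.087390 − (1.2098/4.1269)·1.832266 = -0.257893
denominator = 1 − 2.087390 = -1.087390
p = -0.257893 / -1.087390 = 0.2372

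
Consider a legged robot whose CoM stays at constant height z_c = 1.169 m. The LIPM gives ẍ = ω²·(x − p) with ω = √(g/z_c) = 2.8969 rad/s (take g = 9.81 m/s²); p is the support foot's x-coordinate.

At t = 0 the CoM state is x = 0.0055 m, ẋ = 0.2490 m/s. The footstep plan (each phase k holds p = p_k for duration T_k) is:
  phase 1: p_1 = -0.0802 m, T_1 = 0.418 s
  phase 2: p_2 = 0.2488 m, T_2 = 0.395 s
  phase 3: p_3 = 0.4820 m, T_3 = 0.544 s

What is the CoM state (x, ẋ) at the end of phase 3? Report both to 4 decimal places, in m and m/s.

x = 1.7596, ẋ = 3.9036

phase 1: p=-0.0802, T=0.418, ωT=1.210904, cosh=1.827223, sinh=1.529295; start (x,ẋ)=(0.005500, 0.249000) → end (x,ẋ)=(0.207842, 0.834648)
phase 2: p=0.2488, T=0.395, ωT=1.144276, cosh=1.729310, sinh=1.410855; start (x,ẋ)=(0.207842, 0.834648) → end (x,ẋ)=(0.584463, 1.275965)
phase 3: p=0.4820, T=0.544, ωT=1.575914, cosh=2.520988, sinh=2.314169; start (x,ẋ)=(0.584463, 1.275965) → end (x,ẋ)=(1.759605, 3.903598)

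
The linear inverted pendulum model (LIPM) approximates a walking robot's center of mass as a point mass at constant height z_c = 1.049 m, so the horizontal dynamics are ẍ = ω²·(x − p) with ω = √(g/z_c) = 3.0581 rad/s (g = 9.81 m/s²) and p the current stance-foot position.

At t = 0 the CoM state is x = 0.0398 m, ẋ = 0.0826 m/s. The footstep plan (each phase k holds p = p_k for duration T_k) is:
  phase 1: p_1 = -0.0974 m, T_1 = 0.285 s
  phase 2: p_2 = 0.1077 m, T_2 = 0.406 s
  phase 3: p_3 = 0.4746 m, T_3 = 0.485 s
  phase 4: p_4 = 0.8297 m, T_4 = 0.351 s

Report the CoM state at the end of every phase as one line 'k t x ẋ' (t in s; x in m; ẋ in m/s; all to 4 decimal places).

1 0.2850 0.1219 0.5298
2 0.6910 0.4092 1.0624
3 1.1760 1.0490 2.0431
4 1.5270 2.0509 4.2038

phase 1: p=-0.0974, T=0.285, ωT=0.871558, cosh=1.404466, sinh=0.986167; start (x,ẋ)=(0.039800, 0.082600) → end (x,ẋ)=(0.121929, 0.529776)
phase 2: p=0.1077, T=0.406, ωT=1.241589, cosh=1.875016, sinh=1.586091; start (x,ẋ)=(0.121929, 0.529776) → end (x,ẋ)=(0.409150, 1.062358)
phase 3: p=0.4746, T=0.485, ωT=1.483178, cosh=2.316923, sinh=2.090008; start (x,ẋ)=(0.409150, 1.062358) → end (x,ẋ)=(1.049009, 2.043083)
phase 4: p=0.8297, T=0.351, ωT=1.073393, cosh=1.633568, sinh=1.291721; start (x,ẋ)=(1.049009, 2.043083) → end (x,ẋ)=(2.050941, 4.203831)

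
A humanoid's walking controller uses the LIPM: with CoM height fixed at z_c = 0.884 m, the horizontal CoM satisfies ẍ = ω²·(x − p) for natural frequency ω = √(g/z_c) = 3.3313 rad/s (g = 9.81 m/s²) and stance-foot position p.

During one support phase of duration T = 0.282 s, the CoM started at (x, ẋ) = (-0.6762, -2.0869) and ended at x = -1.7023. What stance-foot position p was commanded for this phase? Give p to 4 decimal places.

p = 0.0551

ωT = 3.3313·0.282 = 0.939427; cosh(ωT) = 1.474683, sinh(ωT) = 1.083831
x(T) = p + (x₀−p)·cosh(ωT) + (ẋ₀/ω)·sinh(ωT) ⇒ p·(1 − cosh) = x(T) − x₀·cosh − (ẋ₀/ω)·sinh
numerator   = -1.7023 − (-0.6762)·1.474683 − (-2.0869/3.3313)·1.083831 = -0.026151
denominator = 1 − 1.474683 = -0.474683
p = -0.026151 / -0.474683 = 0.0551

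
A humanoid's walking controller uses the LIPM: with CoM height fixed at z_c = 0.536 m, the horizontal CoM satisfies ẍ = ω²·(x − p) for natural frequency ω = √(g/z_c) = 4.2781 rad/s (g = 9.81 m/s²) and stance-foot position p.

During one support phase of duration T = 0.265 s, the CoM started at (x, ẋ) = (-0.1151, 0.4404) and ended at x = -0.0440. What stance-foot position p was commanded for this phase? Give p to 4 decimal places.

ωT = 4.2781·0.265 = 1.133697; cosh(ωT) = 1.714481, sinh(ωT) = 1.392640
x(T) = p + (x₀−p)·cosh(ωT) + (ẋ₀/ω)·sinh(ωT) ⇒ p·(1 − cosh) = x(T) − x₀·cosh − (ẋ₀/ω)·sinh
numerator   = -0.0440 − (-0.1151)·1.714481 − (0.4404/4.2781)·1.392640 = 0.009974
denominator = 1 − 1.714481 = -0.714481
p = 0.009974 / -0.714481 = -0.0140

p = -0.0140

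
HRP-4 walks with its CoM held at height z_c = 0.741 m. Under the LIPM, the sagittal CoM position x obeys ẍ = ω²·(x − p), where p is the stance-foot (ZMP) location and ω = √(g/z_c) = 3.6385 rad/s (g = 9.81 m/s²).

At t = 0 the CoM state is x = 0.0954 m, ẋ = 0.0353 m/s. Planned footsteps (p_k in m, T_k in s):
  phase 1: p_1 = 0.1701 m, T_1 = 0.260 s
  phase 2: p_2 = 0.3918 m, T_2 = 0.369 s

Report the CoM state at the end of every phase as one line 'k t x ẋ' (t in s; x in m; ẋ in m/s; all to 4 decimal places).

phase 1: p=0.1701, T=0.260, ωT=0.946010, cosh=1.481850, sinh=1.093563; start (x,ẋ)=(0.095400, 0.035300) → end (x,ẋ)=(0.070015, -0.244917)
phase 2: p=0.3918, T=0.369, ωT=1.342607, cosh=2.045087, sinh=1.783923; start (x,ẋ)=(0.070015, -0.244917) → end (x,ẋ)=(-0.386358, -2.589518)

1 0.2600 0.0700 -0.2449
2 0.6290 -0.3864 -2.5895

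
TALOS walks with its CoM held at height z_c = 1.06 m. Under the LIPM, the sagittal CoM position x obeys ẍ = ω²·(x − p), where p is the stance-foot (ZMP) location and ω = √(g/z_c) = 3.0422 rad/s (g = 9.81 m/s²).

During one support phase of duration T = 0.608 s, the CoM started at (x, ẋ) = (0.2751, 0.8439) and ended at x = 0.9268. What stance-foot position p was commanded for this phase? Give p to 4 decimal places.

p = 0.3674

ωT = 3.0422·0.608 = 1.849658; cosh(ωT) = 3.257467, sinh(ωT) = 3.100176
x(T) = p + (x₀−p)·cosh(ωT) + (ẋ₀/ω)·sinh(ωT) ⇒ p·(1 − cosh) = x(T) − x₀·cosh − (ẋ₀/ω)·sinh
numerator   = 0.9268 − (0.2751)·3.257467 − (0.8439/3.0422)·3.100176 = -0.829311
denominator = 1 − 3.257467 = -2.257467
p = -0.829311 / -2.257467 = 0.3674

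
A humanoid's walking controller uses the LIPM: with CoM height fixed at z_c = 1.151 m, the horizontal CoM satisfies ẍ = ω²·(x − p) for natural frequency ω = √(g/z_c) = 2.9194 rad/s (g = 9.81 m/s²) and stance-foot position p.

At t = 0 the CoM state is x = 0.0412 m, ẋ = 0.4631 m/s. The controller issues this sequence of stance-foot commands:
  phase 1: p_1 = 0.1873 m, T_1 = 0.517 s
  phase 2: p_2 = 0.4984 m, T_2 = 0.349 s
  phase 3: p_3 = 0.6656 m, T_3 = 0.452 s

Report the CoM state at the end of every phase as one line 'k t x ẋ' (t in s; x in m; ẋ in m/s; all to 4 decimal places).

1 0.5170 0.1820 0.1811
2 0.8660 0.0777 -0.8293
3 1.3180 -1.0064 -4.6441

phase 1: p=0.1873, T=0.517, ωT=1.509330, cosh=2.372378, sinh=2.151320; start (x,ẋ)=(0.041200, 0.463100) → end (x,ẋ)=(0.181956, 0.181058)
phase 2: p=0.4984, T=0.349, ωT=1.018871, cosh=1.565533, sinh=1.204531; start (x,ẋ)=(0.181956, 0.181058) → end (x,ẋ)=(0.077700, -0.829325)
phase 3: p=0.6656, T=0.452, ωT=1.319569, cosh=2.004529, sinh=1.737279; start (x,ẋ)=(0.077700, -0.829325) → end (x,ẋ)=(-1.006377, -4.644122)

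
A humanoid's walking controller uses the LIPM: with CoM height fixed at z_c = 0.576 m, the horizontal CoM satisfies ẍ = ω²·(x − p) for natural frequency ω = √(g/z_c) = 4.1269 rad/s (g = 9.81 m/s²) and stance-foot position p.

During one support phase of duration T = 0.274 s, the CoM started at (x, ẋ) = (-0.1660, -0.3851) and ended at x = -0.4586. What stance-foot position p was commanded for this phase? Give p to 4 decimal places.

ωT = 4.1269·0.274 = 1.130771; cosh(ωT) = 1.710414, sinh(ωT) = 1.387629
x(T) = p + (x₀−p)·cosh(ωT) + (ẋ₀/ω)·sinh(ωT) ⇒ p·(1 − cosh) = x(T) − x₀·cosh − (ẋ₀/ω)·sinh
numerator   = -0.4586 − (-0.1660)·1.710414 − (-0.3851/4.1269)·1.387629 = -0.045185
denominator = 1 − 1.710414 = -0.710414
p = -0.045185 / -0.710414 = 0.0636

p = 0.0636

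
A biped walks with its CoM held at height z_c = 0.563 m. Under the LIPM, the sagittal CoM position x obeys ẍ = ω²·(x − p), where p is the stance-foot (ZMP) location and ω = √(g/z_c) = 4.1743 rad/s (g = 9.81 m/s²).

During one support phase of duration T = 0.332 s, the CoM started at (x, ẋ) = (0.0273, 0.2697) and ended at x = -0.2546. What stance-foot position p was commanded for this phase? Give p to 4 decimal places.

p = 0.3858

ωT = 4.1743·0.332 = 1.385868; cosh(ωT) = 2.124200, sinh(ωT) = 1.874093
x(T) = p + (x₀−p)·cosh(ωT) + (ẋ₀/ω)·sinh(ωT) ⇒ p·(1 − cosh) = x(T) − x₀·cosh − (ẋ₀/ω)·sinh
numerator   = -0.2546 − (0.0273)·2.124200 − (0.2697/4.1743)·1.874093 = -0.433675
denominator = 1 − 2.124200 = -1.124200
p = -0.433675 / -1.124200 = 0.3858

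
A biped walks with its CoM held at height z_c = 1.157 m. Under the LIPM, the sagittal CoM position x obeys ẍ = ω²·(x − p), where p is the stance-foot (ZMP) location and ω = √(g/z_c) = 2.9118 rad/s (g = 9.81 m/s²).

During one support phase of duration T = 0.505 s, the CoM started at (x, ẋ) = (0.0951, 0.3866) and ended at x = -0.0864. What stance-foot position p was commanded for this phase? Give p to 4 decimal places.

ωT = 2.9118·0.505 = 1.470459; cosh(ωT) = 2.290526, sinh(ωT) = 2.060706
x(T) = p + (x₀−p)·cosh(ωT) + (ẋ₀/ω)·sinh(ωT) ⇒ p·(1 − cosh) = x(T) − x₀·cosh − (ẋ₀/ω)·sinh
numerator   = -0.0864 − (0.0951)·2.290526 − (0.3866/2.9118)·2.060706 = -0.577829
denominator = 1 − 2.290526 = -1.290526
p = -0.577829 / -1.290526 = 0.4477

p = 0.4477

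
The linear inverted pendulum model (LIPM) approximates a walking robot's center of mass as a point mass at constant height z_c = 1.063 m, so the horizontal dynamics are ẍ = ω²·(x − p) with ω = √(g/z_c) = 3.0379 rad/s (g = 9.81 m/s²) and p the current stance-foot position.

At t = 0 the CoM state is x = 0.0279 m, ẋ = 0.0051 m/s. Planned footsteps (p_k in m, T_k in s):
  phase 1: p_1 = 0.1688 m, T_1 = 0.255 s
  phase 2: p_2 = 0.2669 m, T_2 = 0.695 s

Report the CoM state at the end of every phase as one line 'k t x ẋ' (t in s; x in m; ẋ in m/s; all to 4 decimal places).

1 0.2550 -0.0151 -0.3591
2 0.9500 -1.3957 -4.9905

phase 1: p=0.1688, T=0.255, ωT=0.774664, cosh=1.315361, sinh=0.854503; start (x,ẋ)=(0.027900, 0.005100) → end (x,ẋ)=(-0.015100, -0.359053)
phase 2: p=0.2669, T=0.695, ωT=2.111340, cosh=4.190191, sinh=4.069115; start (x,ẋ)=(-0.015100, -0.359053) → end (x,ẋ)=(-1.395667, -4.990460)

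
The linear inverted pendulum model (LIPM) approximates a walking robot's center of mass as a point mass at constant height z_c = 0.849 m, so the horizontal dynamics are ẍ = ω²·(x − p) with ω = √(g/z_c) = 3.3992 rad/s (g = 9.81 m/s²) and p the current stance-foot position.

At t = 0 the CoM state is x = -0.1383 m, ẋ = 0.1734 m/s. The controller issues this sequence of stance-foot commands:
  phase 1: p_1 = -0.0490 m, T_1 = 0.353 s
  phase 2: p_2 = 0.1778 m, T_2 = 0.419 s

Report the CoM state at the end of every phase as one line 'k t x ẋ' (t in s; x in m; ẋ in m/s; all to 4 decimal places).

phase 1: p=-0.0490, T=0.353, ωT=1.199918, cosh=1.810531, sinh=1.509312; start (x,ẋ)=(-0.138300, 0.173400) → end (x,ẋ)=(-0.133687, -0.144203)
phase 2: p=0.1778, T=0.419, ωT=1.424265, cosh=2.197744, sinh=1.957058; start (x,ẋ)=(-0.133687, -0.144203) → end (x,ẋ)=(-0.589793, -2.389071)

1 0.3530 -0.1337 -0.1442
2 0.7720 -0.5898 -2.3891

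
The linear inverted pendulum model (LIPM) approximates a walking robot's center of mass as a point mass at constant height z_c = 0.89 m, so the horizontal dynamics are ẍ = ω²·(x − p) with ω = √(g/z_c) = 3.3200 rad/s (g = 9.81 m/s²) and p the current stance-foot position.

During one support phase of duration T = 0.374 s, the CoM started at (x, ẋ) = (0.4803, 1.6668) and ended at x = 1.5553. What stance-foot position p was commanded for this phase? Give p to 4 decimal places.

ωT = 3.3200·0.374 = 1.241680; cosh(ωT) = 1.875161, sinh(ωT) = 1.586263
x(T) = p + (x₀−p)·cosh(ωT) + (ẋ₀/ω)·sinh(ωT) ⇒ p·(1 − cosh) = x(T) − x₀·cosh − (ẋ₀/ω)·sinh
numerator   = 1.5553 − (0.4803)·1.875161 − (1.6668/3.3200)·1.586263 = -0.141720
denominator = 1 − 1.875161 = -0.875161
p = -0.141720 / -0.875161 = 0.1619

p = 0.1619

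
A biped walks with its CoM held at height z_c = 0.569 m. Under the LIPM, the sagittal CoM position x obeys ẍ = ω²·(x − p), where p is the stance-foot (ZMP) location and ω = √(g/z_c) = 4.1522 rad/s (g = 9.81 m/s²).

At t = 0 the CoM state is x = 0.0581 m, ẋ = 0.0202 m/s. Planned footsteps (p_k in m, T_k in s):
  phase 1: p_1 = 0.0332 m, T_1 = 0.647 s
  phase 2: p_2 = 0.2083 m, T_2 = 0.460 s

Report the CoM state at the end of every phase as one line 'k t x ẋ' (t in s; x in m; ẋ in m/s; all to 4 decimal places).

phase 1: p=0.0332, T=0.647, ωT=2.686473, cosh=7.373968, sinh=7.305847; start (x,ẋ)=(0.058100, 0.020200) → end (x,ẋ)=(0.252354, 0.904304)
phase 2: p=0.2083, T=0.460, ωT=1.910012, cosh=3.450624, sinh=3.302546; start (x,ẋ)=(0.252354, 0.904304) → end (x,ẋ)=(1.079572, 3.724518)

1 0.6470 0.2524 0.9043
2 1.1070 1.0796 3.7245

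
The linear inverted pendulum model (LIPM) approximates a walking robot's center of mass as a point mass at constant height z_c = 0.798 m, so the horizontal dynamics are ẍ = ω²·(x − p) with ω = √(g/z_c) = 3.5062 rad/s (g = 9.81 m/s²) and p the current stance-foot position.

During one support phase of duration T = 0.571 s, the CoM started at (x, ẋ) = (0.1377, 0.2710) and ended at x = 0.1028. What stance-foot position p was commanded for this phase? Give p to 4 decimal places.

ωT = 3.5062·0.571 = 2.002040; cosh(ωT) = 3.769603, sinh(ωT) = 3.634544
x(T) = p + (x₀−p)·cosh(ωT) + (ẋ₀/ω)·sinh(ωT) ⇒ p·(1 − cosh) = x(T) − x₀·cosh − (ẋ₀/ω)·sinh
numerator   = 0.1028 − (0.1377)·3.769603 − (0.2710/3.5062)·3.634544 = -0.697194
denominator = 1 − 3.769603 = -2.769603
p = -0.697194 / -2.769603 = 0.2517

p = 0.2517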